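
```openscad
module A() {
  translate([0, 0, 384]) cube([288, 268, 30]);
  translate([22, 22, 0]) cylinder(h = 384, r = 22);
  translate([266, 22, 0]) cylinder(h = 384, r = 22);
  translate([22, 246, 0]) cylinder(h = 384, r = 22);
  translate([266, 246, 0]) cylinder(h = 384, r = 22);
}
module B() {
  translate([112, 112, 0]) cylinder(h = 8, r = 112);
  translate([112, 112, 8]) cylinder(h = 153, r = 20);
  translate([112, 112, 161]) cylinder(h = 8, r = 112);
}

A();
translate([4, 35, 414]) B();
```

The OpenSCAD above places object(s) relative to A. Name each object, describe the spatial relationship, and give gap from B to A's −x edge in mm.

A is a stool. B is a spool. The spool is on top of the stool. The gap from the spool to the stool's −x edge is 4 mm.

The spool's min-x is at 4; the stool's min-x is 0; gap = 4 mm.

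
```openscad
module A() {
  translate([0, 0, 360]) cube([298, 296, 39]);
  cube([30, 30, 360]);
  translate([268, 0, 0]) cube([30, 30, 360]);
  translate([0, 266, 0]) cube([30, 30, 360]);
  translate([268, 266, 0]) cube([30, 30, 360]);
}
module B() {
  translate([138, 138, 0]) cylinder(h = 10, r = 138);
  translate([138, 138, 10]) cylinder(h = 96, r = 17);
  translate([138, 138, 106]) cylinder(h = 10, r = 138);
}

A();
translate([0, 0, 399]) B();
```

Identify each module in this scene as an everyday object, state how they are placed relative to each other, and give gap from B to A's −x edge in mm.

A is a stool. B is a spool. The spool is on top of the stool. The gap from the spool to the stool's −x edge is 0 mm.

The spool's min-x is at 0; the stool's min-x is 0; gap = 0 mm.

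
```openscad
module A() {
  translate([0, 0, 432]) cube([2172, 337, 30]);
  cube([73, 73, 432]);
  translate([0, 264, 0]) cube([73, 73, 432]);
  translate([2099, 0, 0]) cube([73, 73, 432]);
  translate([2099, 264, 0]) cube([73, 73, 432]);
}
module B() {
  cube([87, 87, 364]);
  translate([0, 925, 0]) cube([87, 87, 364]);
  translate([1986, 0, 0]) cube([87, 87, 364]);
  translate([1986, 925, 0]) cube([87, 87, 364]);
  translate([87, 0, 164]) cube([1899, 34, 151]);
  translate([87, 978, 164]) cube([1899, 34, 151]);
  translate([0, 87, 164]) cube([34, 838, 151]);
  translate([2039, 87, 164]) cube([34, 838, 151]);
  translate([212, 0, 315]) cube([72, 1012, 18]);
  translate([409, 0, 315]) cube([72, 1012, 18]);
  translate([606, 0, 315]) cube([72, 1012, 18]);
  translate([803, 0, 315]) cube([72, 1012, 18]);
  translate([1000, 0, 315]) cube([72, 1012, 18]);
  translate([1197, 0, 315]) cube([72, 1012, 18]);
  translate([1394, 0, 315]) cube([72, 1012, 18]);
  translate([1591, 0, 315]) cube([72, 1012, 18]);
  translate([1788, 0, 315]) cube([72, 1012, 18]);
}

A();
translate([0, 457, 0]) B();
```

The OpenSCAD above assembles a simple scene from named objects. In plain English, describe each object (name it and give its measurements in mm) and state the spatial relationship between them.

A is a bench: a 2172×337 mm seat slab, 30 mm thick, top at z = 462 mm, on four 73×73 mm square legs flush with the seat corners and standing on z = 0.

B is a bed frame 2073 mm long (x) by 1012 mm wide (y). Four 87×87 mm corner posts, 364 mm tall, at the corners of the footprint. Four rails of 34 mm thickness and 151 mm height run between adjacent posts with their undersides at z = 164 mm, their outer faces flush with the outside of the frame (the two x-running rails run between the posts' inner faces; the two y-running rails run between the posts' inner faces). 9 slats, each 72 mm wide (x) and 18 mm thick, lie across the top of the two x-running rails, running the full 1012 mm width of the frame in y; the slats are evenly spaced along x between the inner faces of the end posts with equal gaps (rounded down to the nearest mm) at the −x end and between each pair — any rounding remainder accumulates at the +x end.

The bed frame is on the floor beside the bench on its +y side.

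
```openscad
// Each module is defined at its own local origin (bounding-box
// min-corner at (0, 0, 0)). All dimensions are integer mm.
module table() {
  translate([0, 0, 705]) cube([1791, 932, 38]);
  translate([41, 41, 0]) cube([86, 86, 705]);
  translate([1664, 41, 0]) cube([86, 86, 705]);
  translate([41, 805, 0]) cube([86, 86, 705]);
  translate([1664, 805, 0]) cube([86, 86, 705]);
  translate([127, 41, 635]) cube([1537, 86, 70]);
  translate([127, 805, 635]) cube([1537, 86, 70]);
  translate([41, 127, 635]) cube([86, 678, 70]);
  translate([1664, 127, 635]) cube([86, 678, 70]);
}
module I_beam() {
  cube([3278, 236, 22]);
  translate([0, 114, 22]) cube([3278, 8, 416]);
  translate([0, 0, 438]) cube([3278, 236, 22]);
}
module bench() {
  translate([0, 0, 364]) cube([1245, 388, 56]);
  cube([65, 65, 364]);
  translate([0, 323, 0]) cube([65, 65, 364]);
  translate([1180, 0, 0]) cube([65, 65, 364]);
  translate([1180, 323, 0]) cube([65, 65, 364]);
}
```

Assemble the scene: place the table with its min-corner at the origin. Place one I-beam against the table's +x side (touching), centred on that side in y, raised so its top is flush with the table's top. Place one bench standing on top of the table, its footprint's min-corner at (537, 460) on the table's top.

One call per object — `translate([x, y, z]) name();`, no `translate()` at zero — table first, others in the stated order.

table();
translate([1791, 348, 283]) I_beam();
translate([537, 460, 743]) bench();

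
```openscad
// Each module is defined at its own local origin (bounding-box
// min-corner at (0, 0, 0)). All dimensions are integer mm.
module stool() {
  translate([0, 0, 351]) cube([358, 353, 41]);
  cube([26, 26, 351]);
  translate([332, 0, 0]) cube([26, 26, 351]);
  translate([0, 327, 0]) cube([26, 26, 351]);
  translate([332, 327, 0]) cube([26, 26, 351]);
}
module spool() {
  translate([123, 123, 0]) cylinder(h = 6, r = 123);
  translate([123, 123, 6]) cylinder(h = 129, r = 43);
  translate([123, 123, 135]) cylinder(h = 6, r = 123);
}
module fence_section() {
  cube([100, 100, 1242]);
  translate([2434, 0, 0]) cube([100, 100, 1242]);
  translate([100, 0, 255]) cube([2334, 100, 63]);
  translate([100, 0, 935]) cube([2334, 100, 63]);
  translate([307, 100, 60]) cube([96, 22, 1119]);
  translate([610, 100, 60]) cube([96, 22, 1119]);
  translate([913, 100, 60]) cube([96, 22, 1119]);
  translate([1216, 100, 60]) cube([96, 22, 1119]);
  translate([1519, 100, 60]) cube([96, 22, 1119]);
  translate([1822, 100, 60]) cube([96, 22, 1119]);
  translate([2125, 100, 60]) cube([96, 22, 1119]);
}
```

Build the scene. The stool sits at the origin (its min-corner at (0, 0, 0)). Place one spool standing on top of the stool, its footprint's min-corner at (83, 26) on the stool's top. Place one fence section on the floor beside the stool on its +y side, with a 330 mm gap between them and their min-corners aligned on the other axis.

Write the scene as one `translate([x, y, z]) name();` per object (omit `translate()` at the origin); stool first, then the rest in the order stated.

stool();
translate([83, 26, 392]) spool();
translate([0, 683, 0]) fence_section();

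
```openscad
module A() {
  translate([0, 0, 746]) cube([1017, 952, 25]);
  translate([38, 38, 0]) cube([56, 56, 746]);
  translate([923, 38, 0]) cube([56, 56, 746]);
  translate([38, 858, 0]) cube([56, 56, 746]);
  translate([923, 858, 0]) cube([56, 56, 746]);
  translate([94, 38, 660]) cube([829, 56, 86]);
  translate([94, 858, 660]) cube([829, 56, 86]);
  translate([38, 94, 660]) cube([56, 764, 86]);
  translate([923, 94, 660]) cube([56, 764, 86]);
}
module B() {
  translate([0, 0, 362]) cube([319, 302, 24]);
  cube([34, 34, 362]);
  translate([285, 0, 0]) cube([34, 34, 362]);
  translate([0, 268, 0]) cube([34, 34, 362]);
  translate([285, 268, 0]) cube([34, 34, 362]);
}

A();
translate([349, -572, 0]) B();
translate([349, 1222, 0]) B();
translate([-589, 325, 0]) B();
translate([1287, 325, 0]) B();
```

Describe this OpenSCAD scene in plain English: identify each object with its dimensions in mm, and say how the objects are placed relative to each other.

A is a rectangular dining table. The top is 1017×952×25 mm with its upper surface at z = 771 mm. It stands on four 56×56 mm square legs, each inset 38 mm from the nearest pair of top edges, running from the floor to the underside of the top. Four apron rails, 56 mm thick and 86 mm tall, run between adjacent legs with their top edges flush with the underside of the top and their outer faces flush with the legs' outer faces.

B is a four-legged stool. The seat is 319×302 mm, 24 mm thick, top at z = 386 mm. It stands on four square legs, each 34×34 mm in cross-section, from z = 0 to the seat underside, each flush with a corner of the seat.

Four stools sit around the table at the −y, +y, −x, +x sides.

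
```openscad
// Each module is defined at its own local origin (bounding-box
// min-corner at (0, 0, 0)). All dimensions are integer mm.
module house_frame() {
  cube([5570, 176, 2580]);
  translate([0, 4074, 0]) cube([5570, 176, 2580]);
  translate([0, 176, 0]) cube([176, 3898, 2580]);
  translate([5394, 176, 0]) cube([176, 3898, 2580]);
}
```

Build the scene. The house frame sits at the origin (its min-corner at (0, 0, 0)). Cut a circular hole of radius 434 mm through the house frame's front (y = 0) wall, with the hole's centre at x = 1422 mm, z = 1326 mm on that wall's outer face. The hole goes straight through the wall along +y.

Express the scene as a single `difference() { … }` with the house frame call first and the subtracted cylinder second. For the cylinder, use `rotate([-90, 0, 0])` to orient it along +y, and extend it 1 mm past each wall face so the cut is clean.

difference() {
  house_frame();
  translate([1422, -1, 1326]) rotate([-90, 0, 0]) cylinder(h = 178, r = 434);
}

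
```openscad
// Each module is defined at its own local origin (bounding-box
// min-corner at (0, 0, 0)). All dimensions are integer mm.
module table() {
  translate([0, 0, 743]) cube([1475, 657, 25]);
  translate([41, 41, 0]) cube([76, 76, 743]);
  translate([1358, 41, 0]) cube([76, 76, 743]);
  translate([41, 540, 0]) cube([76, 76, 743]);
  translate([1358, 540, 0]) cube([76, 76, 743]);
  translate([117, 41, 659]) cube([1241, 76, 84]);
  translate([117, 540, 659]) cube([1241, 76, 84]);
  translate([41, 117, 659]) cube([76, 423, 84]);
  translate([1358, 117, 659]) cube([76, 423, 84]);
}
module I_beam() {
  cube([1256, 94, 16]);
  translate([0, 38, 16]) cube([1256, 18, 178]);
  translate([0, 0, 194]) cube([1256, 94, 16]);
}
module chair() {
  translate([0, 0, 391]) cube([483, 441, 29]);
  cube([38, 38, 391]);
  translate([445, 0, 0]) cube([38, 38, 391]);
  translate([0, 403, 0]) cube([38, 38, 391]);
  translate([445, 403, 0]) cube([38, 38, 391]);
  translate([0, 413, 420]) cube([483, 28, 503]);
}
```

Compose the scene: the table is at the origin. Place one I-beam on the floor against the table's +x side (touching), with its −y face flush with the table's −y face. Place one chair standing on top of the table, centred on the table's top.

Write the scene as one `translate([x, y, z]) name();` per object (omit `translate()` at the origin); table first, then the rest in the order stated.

table();
translate([1475, 0, 0]) I_beam();
translate([496, 108, 768]) chair();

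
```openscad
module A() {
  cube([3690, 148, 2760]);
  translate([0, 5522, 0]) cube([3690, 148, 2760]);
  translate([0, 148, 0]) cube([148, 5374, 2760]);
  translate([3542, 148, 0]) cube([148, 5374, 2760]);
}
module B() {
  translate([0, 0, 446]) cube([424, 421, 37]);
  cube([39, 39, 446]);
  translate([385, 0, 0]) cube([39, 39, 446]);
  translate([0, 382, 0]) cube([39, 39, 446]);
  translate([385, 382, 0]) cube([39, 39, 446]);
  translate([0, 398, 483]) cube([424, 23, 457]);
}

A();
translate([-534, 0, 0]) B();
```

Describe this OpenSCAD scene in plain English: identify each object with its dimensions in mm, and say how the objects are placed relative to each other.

A is the wall frame of a small rectangular building: four walls, each 2760 mm tall and 148 mm thick, enclosing a footprint 3690 mm (x) by 5670 mm (y) outside-to-outside, with no floor or roof. The front and back walls (the −y and +y sides) span the full width; the two side walls fit between them.

B is a chair. The seat is a 424×421×37 mm slab with its top at z = 483 mm, on four 39×39 mm corner legs (flush with the seat edges, standing on z = 0). A flat backrest 23 mm thick, 457 mm tall, spans the full seat width and rises from the seat top along its +y edge, rear face flush with the rear of the seat.

The chair is on the floor beside the house frame on its −x side.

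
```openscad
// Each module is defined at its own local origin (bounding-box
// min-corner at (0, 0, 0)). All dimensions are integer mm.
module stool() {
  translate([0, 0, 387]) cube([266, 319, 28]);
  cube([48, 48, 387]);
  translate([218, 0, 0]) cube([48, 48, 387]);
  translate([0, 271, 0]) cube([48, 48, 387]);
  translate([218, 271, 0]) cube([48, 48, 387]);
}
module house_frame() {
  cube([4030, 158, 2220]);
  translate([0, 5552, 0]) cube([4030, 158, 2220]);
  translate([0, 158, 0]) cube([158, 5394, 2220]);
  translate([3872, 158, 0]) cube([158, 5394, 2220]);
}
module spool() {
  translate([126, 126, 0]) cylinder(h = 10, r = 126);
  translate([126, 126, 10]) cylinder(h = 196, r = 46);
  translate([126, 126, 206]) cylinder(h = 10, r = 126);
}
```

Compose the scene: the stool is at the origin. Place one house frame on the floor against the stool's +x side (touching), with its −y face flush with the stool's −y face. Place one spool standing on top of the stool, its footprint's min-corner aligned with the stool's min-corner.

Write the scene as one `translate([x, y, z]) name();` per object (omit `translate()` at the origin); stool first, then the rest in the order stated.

stool();
translate([266, 0, 0]) house_frame();
translate([0, 0, 415]) spool();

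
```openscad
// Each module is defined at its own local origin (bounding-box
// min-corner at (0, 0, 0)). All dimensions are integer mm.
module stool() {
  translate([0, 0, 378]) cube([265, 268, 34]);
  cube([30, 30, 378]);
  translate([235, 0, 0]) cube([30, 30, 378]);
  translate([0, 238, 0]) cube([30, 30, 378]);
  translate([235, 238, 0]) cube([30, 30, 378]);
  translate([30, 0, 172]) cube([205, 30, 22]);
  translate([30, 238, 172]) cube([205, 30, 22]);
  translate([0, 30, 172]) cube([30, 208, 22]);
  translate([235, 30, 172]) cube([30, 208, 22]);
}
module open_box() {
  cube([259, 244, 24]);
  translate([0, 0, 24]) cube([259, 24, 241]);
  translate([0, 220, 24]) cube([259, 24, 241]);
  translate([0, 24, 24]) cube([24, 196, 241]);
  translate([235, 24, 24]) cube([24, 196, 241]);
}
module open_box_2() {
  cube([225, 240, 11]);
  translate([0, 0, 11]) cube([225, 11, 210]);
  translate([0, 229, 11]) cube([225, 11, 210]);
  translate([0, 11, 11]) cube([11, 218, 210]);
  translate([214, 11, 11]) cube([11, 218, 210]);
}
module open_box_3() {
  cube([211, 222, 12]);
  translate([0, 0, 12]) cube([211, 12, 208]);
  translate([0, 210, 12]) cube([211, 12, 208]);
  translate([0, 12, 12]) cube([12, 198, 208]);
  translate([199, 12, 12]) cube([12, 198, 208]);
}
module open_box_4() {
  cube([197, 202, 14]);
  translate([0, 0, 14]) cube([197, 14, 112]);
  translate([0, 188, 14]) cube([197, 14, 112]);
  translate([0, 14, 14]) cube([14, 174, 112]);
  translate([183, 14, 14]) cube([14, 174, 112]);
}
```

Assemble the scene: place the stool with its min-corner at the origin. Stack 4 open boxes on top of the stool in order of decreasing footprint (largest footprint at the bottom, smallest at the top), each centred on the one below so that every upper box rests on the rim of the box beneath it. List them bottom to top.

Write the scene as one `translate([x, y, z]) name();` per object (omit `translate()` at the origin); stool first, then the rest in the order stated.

stool();
translate([3, 12, 412]) open_box();
translate([20, 14, 677]) open_box_2();
translate([27, 23, 898]) open_box_3();
translate([34, 33, 1118]) open_box_4();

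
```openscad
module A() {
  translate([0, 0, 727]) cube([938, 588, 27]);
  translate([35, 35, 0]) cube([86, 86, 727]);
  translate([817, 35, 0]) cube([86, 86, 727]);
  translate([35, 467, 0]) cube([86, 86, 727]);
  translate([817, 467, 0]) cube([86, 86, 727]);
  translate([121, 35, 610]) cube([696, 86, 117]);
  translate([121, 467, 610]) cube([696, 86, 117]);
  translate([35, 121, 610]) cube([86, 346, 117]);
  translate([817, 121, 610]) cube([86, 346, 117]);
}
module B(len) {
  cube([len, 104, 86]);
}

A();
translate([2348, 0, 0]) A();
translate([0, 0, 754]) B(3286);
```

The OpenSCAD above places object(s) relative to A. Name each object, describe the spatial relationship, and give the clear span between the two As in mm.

Second table starts at x = 2348; first ends at x = 938; clear span = 2348 − 938 = 1410 mm.

A is a table. B is a beam. A beam spans the tops of two tables. The clear span between the two tables is 1410 mm.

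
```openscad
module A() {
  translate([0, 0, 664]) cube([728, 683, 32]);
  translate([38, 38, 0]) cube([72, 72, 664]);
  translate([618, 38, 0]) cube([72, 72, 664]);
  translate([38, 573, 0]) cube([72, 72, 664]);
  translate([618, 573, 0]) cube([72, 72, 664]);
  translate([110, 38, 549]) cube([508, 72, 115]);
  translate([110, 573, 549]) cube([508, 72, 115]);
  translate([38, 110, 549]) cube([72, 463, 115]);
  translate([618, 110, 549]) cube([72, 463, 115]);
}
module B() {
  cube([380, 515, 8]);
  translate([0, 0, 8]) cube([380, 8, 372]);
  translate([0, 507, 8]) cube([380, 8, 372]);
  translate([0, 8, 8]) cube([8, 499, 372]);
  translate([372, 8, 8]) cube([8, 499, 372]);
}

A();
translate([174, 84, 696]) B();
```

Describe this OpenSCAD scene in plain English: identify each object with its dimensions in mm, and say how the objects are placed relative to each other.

A is a table: top 728 mm (x) × 683 mm (y), 32 mm thick, upper face at z = 696 mm, on four 72×72 mm square legs, each inset 38 mm from the nearest pair of top edges, running from z = 0 to the bottom of the top. Four apron rails, 72 mm thick and 115 mm tall, run between adjacent legs with their top edges flush with the underside of the top and their outer faces flush with the legs' outer faces.

B is an open-topped rectangular box: outside dimensions 380×515×380 mm, with a uniform wall and base thickness of 8 mm. The base is a full 380×515 slab on the floor; four walls sit on top of the base. The front and back walls (the −y and +y sides) span the full width; the two side walls fit between them.

The open box is on top of the table, centred.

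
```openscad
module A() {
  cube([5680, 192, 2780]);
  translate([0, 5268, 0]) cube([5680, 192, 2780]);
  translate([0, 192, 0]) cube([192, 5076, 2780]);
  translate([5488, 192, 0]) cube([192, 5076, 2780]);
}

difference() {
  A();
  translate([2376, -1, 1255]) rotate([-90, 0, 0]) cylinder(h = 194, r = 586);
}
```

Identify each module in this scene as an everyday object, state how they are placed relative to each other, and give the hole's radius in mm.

A is a house frame. The house frame has a circular hole through its front wall. The hole's radius is 586 mm.

The subtracted cylinder has r = 586 mm.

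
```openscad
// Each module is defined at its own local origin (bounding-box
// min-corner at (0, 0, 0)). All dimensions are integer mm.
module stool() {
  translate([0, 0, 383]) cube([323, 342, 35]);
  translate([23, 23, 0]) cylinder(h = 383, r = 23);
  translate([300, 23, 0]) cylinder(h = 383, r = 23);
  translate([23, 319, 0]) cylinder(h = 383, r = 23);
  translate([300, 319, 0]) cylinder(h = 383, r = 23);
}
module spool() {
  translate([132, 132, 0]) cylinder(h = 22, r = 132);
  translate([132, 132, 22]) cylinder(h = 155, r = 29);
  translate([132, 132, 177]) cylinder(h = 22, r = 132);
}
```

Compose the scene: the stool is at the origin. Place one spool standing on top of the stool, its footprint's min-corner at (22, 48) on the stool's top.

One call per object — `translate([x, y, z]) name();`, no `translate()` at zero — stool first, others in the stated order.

stool();
translate([22, 48, 418]) spool();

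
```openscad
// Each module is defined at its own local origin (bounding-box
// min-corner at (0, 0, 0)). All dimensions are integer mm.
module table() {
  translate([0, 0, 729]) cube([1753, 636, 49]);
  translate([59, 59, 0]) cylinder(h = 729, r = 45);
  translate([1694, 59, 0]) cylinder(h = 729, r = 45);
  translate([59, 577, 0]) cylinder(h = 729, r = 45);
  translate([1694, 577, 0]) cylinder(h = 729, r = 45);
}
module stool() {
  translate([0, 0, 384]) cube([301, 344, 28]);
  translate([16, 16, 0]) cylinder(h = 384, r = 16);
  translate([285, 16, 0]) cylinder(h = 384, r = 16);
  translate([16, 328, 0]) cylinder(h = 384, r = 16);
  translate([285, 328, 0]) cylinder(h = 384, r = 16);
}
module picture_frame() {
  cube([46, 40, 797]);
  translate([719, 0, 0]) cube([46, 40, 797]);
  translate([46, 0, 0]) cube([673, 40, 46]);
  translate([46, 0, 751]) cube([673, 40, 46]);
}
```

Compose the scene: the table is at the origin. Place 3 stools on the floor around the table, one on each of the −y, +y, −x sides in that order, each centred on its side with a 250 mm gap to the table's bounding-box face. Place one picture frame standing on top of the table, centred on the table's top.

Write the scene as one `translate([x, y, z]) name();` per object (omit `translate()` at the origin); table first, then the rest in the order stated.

table();
translate([726, -594, 0]) stool();
translate([726, 886, 0]) stool();
translate([-551, 146, 0]) stool();
translate([494, 298, 778]) picture_frame();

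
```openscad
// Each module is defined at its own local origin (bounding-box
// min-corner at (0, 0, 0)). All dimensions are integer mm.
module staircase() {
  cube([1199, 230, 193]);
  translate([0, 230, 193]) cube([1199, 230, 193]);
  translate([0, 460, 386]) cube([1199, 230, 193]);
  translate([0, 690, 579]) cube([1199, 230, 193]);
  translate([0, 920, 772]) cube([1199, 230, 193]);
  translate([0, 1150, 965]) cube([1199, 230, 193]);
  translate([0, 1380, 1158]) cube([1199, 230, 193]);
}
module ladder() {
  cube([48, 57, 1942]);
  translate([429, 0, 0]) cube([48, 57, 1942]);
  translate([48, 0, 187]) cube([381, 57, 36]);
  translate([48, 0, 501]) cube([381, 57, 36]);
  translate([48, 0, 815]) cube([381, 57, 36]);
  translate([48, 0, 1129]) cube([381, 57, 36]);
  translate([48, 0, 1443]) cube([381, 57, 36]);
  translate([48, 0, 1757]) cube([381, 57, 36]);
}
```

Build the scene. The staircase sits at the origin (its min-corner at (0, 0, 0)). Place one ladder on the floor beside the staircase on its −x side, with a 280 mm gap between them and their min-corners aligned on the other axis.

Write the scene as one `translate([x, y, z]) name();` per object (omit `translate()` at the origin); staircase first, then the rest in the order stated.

staircase();
translate([-757, 0, 0]) ladder();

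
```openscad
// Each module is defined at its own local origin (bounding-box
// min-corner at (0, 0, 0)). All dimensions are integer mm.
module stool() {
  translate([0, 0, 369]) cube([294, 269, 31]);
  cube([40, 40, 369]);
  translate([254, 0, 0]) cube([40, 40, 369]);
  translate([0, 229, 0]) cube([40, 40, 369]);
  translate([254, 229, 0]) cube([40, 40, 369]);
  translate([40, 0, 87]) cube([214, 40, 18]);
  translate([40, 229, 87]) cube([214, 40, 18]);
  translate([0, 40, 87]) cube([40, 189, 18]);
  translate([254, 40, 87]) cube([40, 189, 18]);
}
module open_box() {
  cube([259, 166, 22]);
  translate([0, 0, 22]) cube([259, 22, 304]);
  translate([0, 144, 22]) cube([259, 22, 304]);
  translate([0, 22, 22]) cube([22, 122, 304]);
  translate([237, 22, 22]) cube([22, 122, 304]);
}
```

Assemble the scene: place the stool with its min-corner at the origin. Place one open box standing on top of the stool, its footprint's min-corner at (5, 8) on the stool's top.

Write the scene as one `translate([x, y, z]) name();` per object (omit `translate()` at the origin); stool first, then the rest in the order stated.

stool();
translate([5, 8, 400]) open_box();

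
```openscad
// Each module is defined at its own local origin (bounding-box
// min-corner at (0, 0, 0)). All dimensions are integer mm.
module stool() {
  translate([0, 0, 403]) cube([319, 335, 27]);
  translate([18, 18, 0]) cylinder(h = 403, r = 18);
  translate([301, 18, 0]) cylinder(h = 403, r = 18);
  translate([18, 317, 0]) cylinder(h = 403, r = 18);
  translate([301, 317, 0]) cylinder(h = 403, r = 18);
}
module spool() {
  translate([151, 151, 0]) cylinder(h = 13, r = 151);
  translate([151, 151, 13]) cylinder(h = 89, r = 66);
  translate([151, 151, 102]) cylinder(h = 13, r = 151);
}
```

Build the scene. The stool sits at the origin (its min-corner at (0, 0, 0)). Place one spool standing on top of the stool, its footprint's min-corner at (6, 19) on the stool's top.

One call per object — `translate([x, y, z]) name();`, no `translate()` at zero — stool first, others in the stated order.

stool();
translate([6, 19, 430]) spool();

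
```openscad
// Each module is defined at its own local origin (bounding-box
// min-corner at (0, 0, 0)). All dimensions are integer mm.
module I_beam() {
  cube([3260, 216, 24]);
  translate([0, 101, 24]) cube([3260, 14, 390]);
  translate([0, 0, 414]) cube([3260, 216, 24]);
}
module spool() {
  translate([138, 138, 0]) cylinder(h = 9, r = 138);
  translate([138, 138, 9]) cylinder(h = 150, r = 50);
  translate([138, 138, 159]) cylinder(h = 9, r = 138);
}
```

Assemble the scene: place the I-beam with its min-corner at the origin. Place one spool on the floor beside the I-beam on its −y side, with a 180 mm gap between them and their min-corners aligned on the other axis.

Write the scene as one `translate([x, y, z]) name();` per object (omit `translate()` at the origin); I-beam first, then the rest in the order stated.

I_beam();
translate([0, -456, 0]) spool();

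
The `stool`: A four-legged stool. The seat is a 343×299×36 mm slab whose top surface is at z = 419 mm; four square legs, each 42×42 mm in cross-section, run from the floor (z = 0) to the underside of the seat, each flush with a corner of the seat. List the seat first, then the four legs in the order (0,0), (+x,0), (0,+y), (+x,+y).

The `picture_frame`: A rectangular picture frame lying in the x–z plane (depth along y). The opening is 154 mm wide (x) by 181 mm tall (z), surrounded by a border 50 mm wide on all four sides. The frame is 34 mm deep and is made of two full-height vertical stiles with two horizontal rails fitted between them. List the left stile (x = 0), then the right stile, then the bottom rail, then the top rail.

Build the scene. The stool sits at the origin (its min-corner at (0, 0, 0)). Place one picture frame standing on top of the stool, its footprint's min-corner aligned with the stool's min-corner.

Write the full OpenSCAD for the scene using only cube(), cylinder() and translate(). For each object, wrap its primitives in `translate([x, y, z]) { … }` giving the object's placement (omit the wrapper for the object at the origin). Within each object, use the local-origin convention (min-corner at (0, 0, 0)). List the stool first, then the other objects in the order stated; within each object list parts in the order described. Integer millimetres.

translate([0, 0, 383]) cube([343, 299, 36]);
cube([42, 42, 383]);
translate([301, 0, 0]) cube([42, 42, 383]);
translate([0, 257, 0]) cube([42, 42, 383]);
translate([301, 257, 0]) cube([42, 42, 383]);
translate([0, 0, 419]) {
  cube([50, 34, 281]);
  translate([204, 0, 0]) cube([50, 34, 281]);
  translate([50, 0, 0]) cube([154, 34, 50]);
  translate([50, 0, 231]) cube([154, 34, 50]);
}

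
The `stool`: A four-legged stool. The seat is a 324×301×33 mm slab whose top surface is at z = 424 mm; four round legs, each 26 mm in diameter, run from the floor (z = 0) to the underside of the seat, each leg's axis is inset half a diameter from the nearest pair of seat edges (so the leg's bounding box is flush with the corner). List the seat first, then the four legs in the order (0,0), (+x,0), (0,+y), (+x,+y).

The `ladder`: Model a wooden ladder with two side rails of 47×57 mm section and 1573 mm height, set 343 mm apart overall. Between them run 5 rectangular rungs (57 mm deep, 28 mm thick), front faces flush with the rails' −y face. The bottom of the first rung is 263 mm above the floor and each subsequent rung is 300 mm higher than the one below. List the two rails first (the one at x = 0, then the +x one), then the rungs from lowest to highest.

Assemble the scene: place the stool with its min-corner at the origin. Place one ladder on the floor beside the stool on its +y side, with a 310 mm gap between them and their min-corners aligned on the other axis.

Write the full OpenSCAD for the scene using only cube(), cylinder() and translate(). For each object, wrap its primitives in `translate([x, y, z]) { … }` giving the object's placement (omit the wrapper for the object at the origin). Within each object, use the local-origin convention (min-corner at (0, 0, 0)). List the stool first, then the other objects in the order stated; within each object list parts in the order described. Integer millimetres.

translate([0, 0, 391]) cube([324, 301, 33]);
translate([13, 13, 0]) cylinder(h = 391, r = 13);
translate([311, 13, 0]) cylinder(h = 391, r = 13);
translate([13, 288, 0]) cylinder(h = 391, r = 13);
translate([311, 288, 0]) cylinder(h = 391, r = 13);
translate([0, 611, 0]) {
  cube([47, 57, 1573]);
  translate([296, 0, 0]) cube([47, 57, 1573]);
  translate([47, 0, 263]) cube([249, 57, 28]);
  translate([47, 0, 563]) cube([249, 57, 28]);
  translate([47, 0, 863]) cube([249, 57, 28]);
  translate([47, 0, 1163]) cube([249, 57, 28]);
  translate([47, 0, 1463]) cube([249, 57, 28]);
}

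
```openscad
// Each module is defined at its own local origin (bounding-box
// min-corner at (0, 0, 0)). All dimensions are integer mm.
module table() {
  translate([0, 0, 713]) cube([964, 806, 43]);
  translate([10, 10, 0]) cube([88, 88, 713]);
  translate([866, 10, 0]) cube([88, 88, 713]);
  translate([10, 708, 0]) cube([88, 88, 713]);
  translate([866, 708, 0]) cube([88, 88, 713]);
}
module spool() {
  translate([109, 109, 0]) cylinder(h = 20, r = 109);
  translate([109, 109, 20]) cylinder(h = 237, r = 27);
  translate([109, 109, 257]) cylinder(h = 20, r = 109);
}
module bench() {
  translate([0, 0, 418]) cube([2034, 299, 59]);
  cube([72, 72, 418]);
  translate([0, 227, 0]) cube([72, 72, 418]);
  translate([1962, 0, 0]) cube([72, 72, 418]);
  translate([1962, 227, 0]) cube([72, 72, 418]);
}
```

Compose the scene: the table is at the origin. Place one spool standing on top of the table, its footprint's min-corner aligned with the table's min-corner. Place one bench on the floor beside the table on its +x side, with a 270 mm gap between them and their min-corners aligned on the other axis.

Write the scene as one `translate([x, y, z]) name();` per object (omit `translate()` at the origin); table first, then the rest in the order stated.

table();
translate([0, 0, 756]) spool();
translate([1234, 0, 0]) bench();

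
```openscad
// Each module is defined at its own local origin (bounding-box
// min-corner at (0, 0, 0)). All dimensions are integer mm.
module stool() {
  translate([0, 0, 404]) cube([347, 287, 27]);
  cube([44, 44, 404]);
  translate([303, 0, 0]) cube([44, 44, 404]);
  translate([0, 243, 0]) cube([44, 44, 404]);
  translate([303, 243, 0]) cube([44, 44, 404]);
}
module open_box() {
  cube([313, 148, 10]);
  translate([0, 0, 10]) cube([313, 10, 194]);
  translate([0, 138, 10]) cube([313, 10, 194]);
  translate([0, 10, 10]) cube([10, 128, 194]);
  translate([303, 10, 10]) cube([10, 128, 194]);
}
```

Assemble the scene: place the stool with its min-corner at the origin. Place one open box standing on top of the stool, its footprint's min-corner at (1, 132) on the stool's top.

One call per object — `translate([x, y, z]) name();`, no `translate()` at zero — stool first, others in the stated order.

stool();
translate([1, 132, 431]) open_box();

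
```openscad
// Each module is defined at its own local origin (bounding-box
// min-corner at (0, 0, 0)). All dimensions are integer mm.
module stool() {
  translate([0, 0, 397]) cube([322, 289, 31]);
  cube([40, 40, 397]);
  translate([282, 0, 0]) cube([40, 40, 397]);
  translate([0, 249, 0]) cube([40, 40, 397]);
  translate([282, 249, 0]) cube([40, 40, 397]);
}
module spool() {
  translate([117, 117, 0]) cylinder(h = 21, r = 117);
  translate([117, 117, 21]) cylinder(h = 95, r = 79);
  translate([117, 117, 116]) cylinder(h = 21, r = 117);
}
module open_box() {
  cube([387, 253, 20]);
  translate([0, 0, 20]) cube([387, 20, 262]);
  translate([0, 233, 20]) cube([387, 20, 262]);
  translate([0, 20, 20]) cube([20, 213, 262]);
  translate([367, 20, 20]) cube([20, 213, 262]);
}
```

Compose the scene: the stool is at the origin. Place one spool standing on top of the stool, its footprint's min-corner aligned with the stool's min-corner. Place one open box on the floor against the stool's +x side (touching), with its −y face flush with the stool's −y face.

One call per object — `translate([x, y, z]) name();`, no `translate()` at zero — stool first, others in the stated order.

stool();
translate([0, 0, 428]) spool();
translate([322, 0, 0]) open_box();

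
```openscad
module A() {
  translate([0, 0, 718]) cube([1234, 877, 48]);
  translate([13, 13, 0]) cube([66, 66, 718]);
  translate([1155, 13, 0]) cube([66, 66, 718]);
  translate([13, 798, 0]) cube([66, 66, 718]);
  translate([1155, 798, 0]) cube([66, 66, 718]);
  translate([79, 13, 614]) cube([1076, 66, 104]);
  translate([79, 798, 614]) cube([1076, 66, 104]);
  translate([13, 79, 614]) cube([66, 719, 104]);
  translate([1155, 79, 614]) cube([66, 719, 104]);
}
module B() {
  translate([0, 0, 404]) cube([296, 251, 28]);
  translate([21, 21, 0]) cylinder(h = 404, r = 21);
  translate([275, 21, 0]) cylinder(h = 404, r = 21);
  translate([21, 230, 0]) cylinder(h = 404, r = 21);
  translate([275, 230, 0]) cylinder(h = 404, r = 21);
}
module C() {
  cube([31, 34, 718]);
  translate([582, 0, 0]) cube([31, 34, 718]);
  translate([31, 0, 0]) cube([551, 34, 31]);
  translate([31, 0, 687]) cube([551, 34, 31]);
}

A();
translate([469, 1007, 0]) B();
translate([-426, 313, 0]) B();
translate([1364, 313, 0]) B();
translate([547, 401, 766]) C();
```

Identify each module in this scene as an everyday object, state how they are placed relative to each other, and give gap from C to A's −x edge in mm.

A is a table. B is a stool. C is a picture frame. Three stools sit around the table at the +y, −x, +x sides. The picture frame is on top of the table. The gap from the picture frame to the table's −x edge is 547 mm.

The picture frame's min-x is at 547; the table's min-x is 0; gap = 547 mm.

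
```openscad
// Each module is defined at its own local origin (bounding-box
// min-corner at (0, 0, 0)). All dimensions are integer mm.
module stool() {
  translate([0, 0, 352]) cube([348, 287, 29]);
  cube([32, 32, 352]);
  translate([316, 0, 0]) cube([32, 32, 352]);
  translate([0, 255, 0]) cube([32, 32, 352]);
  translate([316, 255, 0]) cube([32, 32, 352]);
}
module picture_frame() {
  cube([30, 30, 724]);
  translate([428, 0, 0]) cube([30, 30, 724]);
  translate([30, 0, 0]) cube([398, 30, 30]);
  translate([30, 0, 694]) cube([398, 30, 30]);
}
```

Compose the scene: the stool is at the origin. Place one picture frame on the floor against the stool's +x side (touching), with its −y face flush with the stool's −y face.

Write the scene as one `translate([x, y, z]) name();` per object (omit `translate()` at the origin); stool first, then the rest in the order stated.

stool();
translate([348, 0, 0]) picture_frame();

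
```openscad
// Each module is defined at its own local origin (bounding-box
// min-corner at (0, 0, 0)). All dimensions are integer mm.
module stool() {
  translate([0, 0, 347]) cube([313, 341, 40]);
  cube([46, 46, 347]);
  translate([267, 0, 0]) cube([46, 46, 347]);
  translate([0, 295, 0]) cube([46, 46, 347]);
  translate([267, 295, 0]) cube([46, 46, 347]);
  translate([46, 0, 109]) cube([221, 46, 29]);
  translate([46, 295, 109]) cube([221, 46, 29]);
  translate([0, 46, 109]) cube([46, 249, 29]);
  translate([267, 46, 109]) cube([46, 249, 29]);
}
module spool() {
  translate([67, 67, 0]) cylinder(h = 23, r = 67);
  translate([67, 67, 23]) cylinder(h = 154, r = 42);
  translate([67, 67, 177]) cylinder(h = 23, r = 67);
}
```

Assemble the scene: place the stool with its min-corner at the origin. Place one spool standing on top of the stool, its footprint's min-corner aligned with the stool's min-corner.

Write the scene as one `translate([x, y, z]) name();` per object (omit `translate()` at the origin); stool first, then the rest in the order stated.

stool();
translate([0, 0, 387]) spool();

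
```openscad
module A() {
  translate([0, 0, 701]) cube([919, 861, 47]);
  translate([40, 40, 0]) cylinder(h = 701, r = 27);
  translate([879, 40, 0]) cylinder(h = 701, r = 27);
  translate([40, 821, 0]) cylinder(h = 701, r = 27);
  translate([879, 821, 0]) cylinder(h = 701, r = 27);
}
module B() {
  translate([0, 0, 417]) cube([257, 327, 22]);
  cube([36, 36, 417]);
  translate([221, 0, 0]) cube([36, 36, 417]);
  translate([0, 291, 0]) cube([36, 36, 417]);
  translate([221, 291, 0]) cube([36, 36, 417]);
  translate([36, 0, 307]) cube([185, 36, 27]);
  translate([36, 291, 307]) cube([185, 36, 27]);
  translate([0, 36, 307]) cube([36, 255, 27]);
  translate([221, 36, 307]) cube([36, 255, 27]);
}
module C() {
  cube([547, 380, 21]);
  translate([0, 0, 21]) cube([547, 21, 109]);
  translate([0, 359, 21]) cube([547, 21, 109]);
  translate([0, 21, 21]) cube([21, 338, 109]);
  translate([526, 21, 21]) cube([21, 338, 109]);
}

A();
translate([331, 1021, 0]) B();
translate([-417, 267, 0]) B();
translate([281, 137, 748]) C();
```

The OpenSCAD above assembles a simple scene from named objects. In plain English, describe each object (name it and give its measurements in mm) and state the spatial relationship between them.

A is a table: top 919 mm (x) × 861 mm (y), 47 mm thick, upper face at z = 748 mm, on four round legs of 54 mm diameter, each leg's bounding box inset 13 mm from the nearest pair of top edges, running from z = 0 to the bottom of the top.

B is a four-legged stool. The seat is 257×327 mm, 22 mm thick, top at z = 439 mm. It stands on four square legs, each 36×36 mm in cross-section, from z = 0 to the seat underside, each flush with a corner of the seat. Four stretchers, 36 mm wide and 27 mm tall, connect adjacent legs with their undersides at z = 307 mm, each running between the inner faces of the legs it joins and aligned with the legs' outer faces on the other axis.

C is an open-topped rectangular box: outside dimensions 547×380×130 mm, with a uniform wall and base thickness of 21 mm. The base is a full 547×380 slab on the floor; four walls sit on top of the base. The front and back walls (the −y and +y sides) span the full width; the two side walls fit between them.

Two stools sit around the table at the +y, −x sides. The open box is on top of the table.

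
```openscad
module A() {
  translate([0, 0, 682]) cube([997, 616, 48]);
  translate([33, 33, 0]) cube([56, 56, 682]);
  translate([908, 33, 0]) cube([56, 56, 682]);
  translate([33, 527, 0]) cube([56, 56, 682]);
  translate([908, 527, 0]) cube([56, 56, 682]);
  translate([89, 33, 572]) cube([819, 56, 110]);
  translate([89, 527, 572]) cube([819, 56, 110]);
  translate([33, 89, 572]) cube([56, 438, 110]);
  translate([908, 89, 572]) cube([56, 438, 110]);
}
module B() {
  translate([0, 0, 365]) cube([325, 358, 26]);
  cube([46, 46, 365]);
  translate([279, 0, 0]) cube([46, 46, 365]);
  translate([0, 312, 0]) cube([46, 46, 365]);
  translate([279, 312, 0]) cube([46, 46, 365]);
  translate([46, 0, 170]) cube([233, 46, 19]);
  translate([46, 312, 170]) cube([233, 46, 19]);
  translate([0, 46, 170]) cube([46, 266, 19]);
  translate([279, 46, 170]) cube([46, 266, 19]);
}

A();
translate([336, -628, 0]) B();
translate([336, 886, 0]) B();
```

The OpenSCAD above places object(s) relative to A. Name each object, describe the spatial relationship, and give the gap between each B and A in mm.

Each stool's nearest face is 270 mm from the table's bounding box.

A is a table. B is a stool. Two stools sit around the table at the −y, +y sides. The gap between each stool and the table is 270 mm.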